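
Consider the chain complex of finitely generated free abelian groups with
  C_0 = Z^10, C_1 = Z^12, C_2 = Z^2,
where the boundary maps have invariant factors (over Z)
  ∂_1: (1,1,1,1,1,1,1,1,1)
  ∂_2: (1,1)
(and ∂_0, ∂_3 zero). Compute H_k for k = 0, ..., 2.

H_0 ≅ Z,  H_1 ≅ Z,  H_2 = 0.

H_0: b_0 = 10 − 0 − 9 = 1; torsion from ∂_1 factors > 1: none. So H_0 ≅ Z.
H_1: b_1 = 12 − 9 − 2 = 1; torsion from ∂_2 factors > 1: none. So H_1 ≅ Z.
H_2: b_2 = 2 − 2 − 0 = 0; torsion from ∂_3 factors > 1: none. So H_2 ≅ 0.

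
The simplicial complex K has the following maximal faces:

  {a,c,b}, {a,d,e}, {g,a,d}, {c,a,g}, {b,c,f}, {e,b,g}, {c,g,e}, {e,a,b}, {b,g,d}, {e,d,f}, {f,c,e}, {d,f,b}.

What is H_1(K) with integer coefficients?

H_1 ≅ Z/2Z.

Fix the vertex order a < b < c < d < e < f < g and write every simplex with vertices in increasing order. Then dim K = 2 and the simplices of K are:

  0-simplices (7): a, b, c, d, e, f, g
  1-simplices (18): ab, ac, ad, ae, ag, bc, bd, be, bf, bg, ce, cf, cg, de, df, dg, ef, eg
  2-simplices (12): abc, abe, acg, ade, adg, bcf, bdf, bdg, beg, cef, ceg, def

Hence C_0 ≅ Z^7, C_1 ≅ Z^18, C_2 ≅ Z^12.

∂_1: C_1 → C_0 maps an edge to its endpoints' difference, ∂[p,q] = q − p.
As a 7×18 matrix over Z this has rank 6, with invariant factors (1,1,1,1,1,1).

Boundary ∂_2: C_2 → C_1 acts by ∂[p,q,r] = [q,r] − [p,r] + [p,q]. For instance
  ∂def = ef − df + de,
  ∂adg = dg − ag + ad.
The resulting 18×12 matrix has rank 12, and its Smith normal form has invariant factors (1,1,1,1,1,1,1,1,1,1,1,2).

From H_k ≅ ker(∂_k) / im(∂_{k+1}) we obtain:

  H_1: rank ker ∂_1 − rank ∂_2 = (18 − 6) − 12 = 0, and ∂_2 has invariant factor 2 > 1, so H_1 = Z/2Z.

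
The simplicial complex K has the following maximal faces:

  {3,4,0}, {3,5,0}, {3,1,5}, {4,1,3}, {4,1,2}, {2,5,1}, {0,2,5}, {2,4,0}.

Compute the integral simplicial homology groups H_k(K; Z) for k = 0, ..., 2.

K has 6 vertices, 12 edges, 8 triangles.
rank ∂_0 = 0, rank ∂_1 = 5 ⇒ b_0 = 6 − 0 − 5 = 1; all invariant factors of ∂_1 are 1 so no torsion. So H_0 = Z.
rank ∂_1 = 5, rank ∂_2 = 7 ⇒ b_1 = 12 − 5 − 7 = 0; all invariant factors of ∂_2 are 1 so no torsion. So H_1 = 0.
rank ∂_2 = 7, rank ∂_3 = 0 ⇒ b_2 = 8 − 7 − 0 = 1. So H_2 = Z.

H_0 ≅ Z,  H_1 = 0,  H_2 ≅ Z.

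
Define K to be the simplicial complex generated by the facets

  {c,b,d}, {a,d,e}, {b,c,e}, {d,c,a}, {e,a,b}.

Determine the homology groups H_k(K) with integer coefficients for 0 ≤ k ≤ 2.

H_0 ≅ Z,  H_1 ≅ Z,  H_2 = 0.

Order the vertices as a < b < c < d < e. Listing each simplex with vertices in this order, K has dimension 2 with simplices:

  0-simplices (5): a, b, c, d, e
  1-simplices (10): ab, ac, ad, ae, bc, bd, be, cd, ce, de
  2-simplices (5): abe, acd, ade, bcd, bce

giving chain groups C_0 ≅ Z^5, C_1 ≅ Z^10, C_2 ≅ Z^5.

The boundary map ∂_1: C_1 → C_0 is given by ∂[p,q] = [q] − [p]. For instance
  ∂ac = c − a.
As a 5×10 matrix over Z this has rank 4, with invariant factors (1,1,1,1).

∂_2: C_2 → C_1 sends each 2-simplex [p,q,r] to [q,r] − [p,r] + [p,q]. For instance
  ∂acd = cd − ad + ac,
  ∂abe = be − ae + ab.
The 10×5 boundary matrix has rank 5 and Smith normal form diag(1,1,1,1,1).

Computing H_k = (kernel of ∂_k) / (image of ∂_{k+1}):

  H_0: rank C_0 − rank ∂_1 = 5 − 4 = 1, and the invariant factors of ∂_1 are all 1, so H_0 ≅ Z.
  H_1: rank ker ∂_1 − rank ∂_2 = (10 − 4) − 5 = 1, and the invariant factors of ∂_2 are all 1, so H_1 ≅ Z.
  H_2: rank ker ∂_2 − rank ∂_3 = (5 − 5) − 0 = 0, and there is no ∂_3, so H_2 ≅ 0.

(K is a triangulation of the Möbius band.)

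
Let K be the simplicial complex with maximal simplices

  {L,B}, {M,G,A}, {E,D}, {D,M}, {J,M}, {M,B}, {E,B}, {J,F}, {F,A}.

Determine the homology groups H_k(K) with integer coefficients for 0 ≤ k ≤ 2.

We work with the vertex ordering A < B < D < E < F < G < J < L < M. The simplices of K, each written with vertices in increasing order, are:

  0-simplices (9): A, B, D, E, F, G, J, L, M
  1-simplices (11): AF, AG, AM, BE, BL, BM, DE, DM, FJ, GM, JM
  2-simplices (1): AGM

so the chain groups are C_0 ≅ Z^9, C_1 ≅ Z^11, C_2 ≅ Z^1.

The boundary map ∂_1: C_1 → C_0 maps an edge to its endpoints' difference, ∂[p,q] = q − p.
This gives a 9×11 integer matrix of rank 8; reducing to Smith normal form yields diagonal entries (1,1,1,1,1,1,1,1).

Boundary ∂_2: C_2 → C_1 acts by ∂[p,q,r] = [q,r] − [p,r] + [p,q]. For instance
  ∂AGM = GM − AM + AG.
This gives a 11×1 integer matrix of rank 1; reducing to Smith normal form yields diagonal entries (1).

Reading off H_k = ker ∂_k / im ∂_{k+1}:

  H_0: rank C_0 − rank ∂_1 = 9 − 8 = 1, and the invariant factors of ∂_1 are all 1, so H_0 = Z.
  H_1: rank ker ∂_1 − rank ∂_2 = (11 − 8) − 1 = 2, and the invariant factors of ∂_2 are all 1, so H_1 = Z^2.
  H_2: rank ker ∂_2 − rank ∂_3 = (1 − 1) − 0 = 0, and there is no ∂_3, so H_2 = 0.

As a check, the Euler characteristic is 9 − 11 + 1 = -1, which agrees with 1 − 2 + 0 = -1.

H_0 ≅ Z,  H_1 ≅ Z^2,  H_2 = 0.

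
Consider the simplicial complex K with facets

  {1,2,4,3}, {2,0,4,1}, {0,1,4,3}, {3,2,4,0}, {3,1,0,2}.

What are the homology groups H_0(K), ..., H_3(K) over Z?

We work with the vertex ordering 0 < 1 < 2 < 3 < 4. The simplices of K, each written with vertices in increasing order, are:

  0-simplices (5): [0], [1], [2], [3], [4]
  1-simplices (10): [0,1], [0,2], [0,3], [0,4], [1,2], [1,3], [1,4], [2,3], [2,4], [3,4]
  2-simplices (10): [0,1,2], [0,1,3], [0,1,4], [0,2,3], [0,2,4], [0,3,4], [1,2,3], [1,2,4], [1,3,4], [2,3,4]
  3-simplices (5): [0,1,2,3], [0,1,2,4], [0,1,3,4], [0,2,3,4], [1,2,3,4]

giving chain groups C_0 ≅ Z^5, C_1 ≅ Z^10, C_2 ≅ Z^10, C_3 ≅ Z^5.

∂_1: C_1 → C_0 maps an edge to its endpoints' difference, ∂[p,q] = q − p.
The resulting 5×10 matrix has rank 4, and its Smith normal form has invariant factors (1,1,1,1).

The boundary map ∂_2: C_2 → C_1 acts by ∂[p,q,r] = [q,r] − [p,r] + [p,q]. For instance
  ∂[1,2,4] = [2,4] − [1,4] + [1,2],
  ∂[0,2,3] = [2,3] − [0,3] + [0,2].
This gives a 10×10 integer matrix of rank 6; reducing to Smith normal form yields diagonal entries (1,1,1,1,1,1).

The boundary map ∂_3: C_3 → C_2 sends each 3-simplex σ to the alternating sum Σ_i (−1)^i (σ with its i-th vertex removed). For instance
  ∂[0,2,3,4] = [2,3,4] − [0,3,4] + [0,2,4] − [0,2,3],
  ∂[0,1,2,4] = [1,2,4] − [0,2,4] + [0,1,4] − [0,1,2].
The resulting 10×5 matrix has rank 4, and its Smith normal form has invariant factors (1,1,1,1).

Computing H_k = (kernel of ∂_k) / (image of ∂_{k+1}):

  H_0: rank C_0 − rank ∂_1 = 5 − 4 = 1, and the invariant factors of ∂_1 are all 1, so H_0 ≅ Z.
  H_1: rank ker ∂_1 − rank ∂_2 = (10 − 4) − 6 = 0, and the invariant factors of ∂_2 are all 1, so H_1 ≅ 0.
  H_2: rank ker ∂_2 − rank ∂_3 = (10 − 6) − 4 = 0, and the invariant factors of ∂_3 are all 1, so H_2 ≅ 0.
  H_3: rank ker ∂_3 − rank ∂_4 = (5 − 4) − 0 = 1, and there is no ∂_4, so H_3 ≅ Z.

H_0 = Z,  H_1 = 0,  H_2 = 0,  H_3 = Z.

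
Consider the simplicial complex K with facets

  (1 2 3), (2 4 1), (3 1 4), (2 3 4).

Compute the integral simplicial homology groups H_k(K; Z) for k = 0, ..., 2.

We work with the vertex ordering 1 < 2 < 3 < 4. The simplices of K, each written with vertices in increasing order, are:

  0-simplices (4): [1], [2], [3], [4]
  1-simplices (6): [1,2], [1,3], [1,4], [2,3], [2,4], [3,4]
  2-simplices (4): [1,2,3], [1,2,4], [1,3,4], [2,3,4]

giving chain groups C_0 ≅ Z^4, C_1 ≅ Z^6, C_2 ≅ Z^4.

Boundary ∂_1: C_1 → C_0 maps an edge to its endpoints' difference, ∂[p,q] = q − p.
The resulting 4×6 matrix has rank 3, and its Smith normal form has invariant factors (1,1,1).

∂_2: C_2 → C_1 maps a triangle to the signed sum of its edges. For instance
  ∂[1,2,3] = [2,3] − [1,3] + [1,2],
  ∂[2,3,4] = [3,4] − [2,4] + [2,3].
The resulting 6×4 matrix has rank 3, and its Smith normal form has invariant factors (1,1,1).

From H_k ≅ ker(∂_k) / im(∂_{k+1}) we obtain:

  H_0: rank C_0 − rank ∂_1 = 4 − 3 = 1, and the invariant factors of ∂_1 are all 1, so H_0 ≅ Z.
  H_1: rank ker ∂_1 − rank ∂_2 = (6 − 3) − 3 = 0, and the invariant factors of ∂_2 are all 1, so H_1 ≅ 0.
  H_2: rank ker ∂_2 − rank ∂_3 = (4 − 3) − 0 = 1, and there is no ∂_3, so H_2 ≅ Z.

(K is a triangulation of the 2-sphere S^2.)

H_0 ≅ Z,  H_1 = 0,  H_2 ≅ Z.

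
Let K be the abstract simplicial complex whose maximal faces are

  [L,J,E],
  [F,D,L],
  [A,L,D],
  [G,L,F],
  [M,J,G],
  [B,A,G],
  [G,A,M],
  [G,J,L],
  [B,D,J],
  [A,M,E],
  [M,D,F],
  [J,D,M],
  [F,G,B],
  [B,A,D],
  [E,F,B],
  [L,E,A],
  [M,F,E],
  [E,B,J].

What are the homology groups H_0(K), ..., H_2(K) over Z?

H_0 = Z,  H_1 = Z^2,  H_2 = Z.

Order the vertices as A < B < D < E < F < G < J < L < M. Listing each simplex with vertices in this order, K has dimension 2 with simplices:

  0-simplices (9): A, B, D, E, F, G, J, L, M
  1-simplices (27): AB, AD, AE, AG, AL, AM, BD, BE, BF, BG, BJ, DF, DJ, DL, DM, EF, EJ, EL, EM, FG, FL, FM, GJ, GL, GM, JL, JM
  2-simplices (18): ABD, ABG, ADL, AEL, AEM, AGM, BDJ, BEF, BEJ, BFG, DFL, DFM, DJM, EFM, EJL, FGL, GJL, GJM

so the chain groups are C_0 ≅ Z^9, C_1 ≅ Z^27, C_2 ≅ Z^18.

Boundary ∂_1: C_1 → C_0 sends each edge [p,q] (with p < q) to q − p.
The 9×27 boundary matrix has rank 8 and Smith normal form diag(1,1,1,1,1,1,1,1).

Boundary ∂_2: C_2 → C_1 maps a triangle to the signed sum of its edges. For instance
  ∂DJM = JM − DM + DJ,
  ∂EJL = JL − EL + EJ.
As a 27×18 matrix over Z this has rank 17, with invariant factors (1,1,1,1,1,1,1,1,1,1,1,1,1,1,1,1,1).

Reading off H_k = ker ∂_k / im ∂_{k+1}:

  H_0: rank C_0 − rank ∂_1 = 9 − 8 = 1, and the invariant factors of ∂_1 are all 1, so H_0 = Z.
  H_1: rank ker ∂_1 − rank ∂_2 = (27 − 8) − 17 = 2, and the invariant factors of ∂_2 are all 1, so H_1 = Z^2.
  H_2: rank ker ∂_2 − rank ∂_3 = (18 − 17) − 0 = 1, and there is no ∂_3, so H_2 = Z.

As a check, the Euler characteristic is 9 − 27 + 18 = 0, which agrees with 1 − 2 + 1 = 0.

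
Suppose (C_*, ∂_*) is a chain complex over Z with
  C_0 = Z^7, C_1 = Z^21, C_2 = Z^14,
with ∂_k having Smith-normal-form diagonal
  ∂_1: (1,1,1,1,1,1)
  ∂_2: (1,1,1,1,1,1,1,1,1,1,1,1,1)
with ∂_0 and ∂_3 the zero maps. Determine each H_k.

H_0: b_0 = 7 − 0 − 6 = 1; torsion from ∂_1 factors > 1: none. So H_0 = Z.
H_1: b_1 = 21 − 6 − 13 = 2; torsion from ∂_2 factors > 1: none. So H_1 = Z^2.
H_2: b_2 = 14 − 13 − 0 = 1; torsion from ∂_3 factors > 1: none. So H_2 = Z.

H_0 = Z,  H_1 = Z^2,  H_2 = Z.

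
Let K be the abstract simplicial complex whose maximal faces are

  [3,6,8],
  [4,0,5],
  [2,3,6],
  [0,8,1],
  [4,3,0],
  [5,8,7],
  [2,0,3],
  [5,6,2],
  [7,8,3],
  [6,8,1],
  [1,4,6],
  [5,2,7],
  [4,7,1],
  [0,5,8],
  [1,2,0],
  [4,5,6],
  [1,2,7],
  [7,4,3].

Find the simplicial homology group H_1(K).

H_1 ≅ Z^2.

K has 9 vertices, 27 edges, 18 triangles.
rank ∂_1 = 8, rank ∂_2 = 17 ⇒ b_1 = 27 − 8 − 17 = 2; all invariant factors of ∂_2 are 1 so no torsion. So H_1 ≅ Z^2.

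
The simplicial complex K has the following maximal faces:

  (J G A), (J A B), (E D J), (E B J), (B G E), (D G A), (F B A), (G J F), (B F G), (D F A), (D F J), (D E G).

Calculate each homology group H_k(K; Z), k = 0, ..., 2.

We work with the vertex ordering A < B < D < E < F < G < J. The simplices of K, each written with vertices in increasing order, are:

  0-simplices (7): A, B, D, E, F, G, J
  1-simplices (18): AB, AD, AF, AG, AJ, BE, BF, BG, BJ, DE, DF, DG, DJ, EG, EJ, FG, FJ, GJ
  2-simplices (12): ABF, ABJ, ADF, ADG, AGJ, BEG, BEJ, BFG, DEG, DEJ, DFJ, FGJ

Hence C_0 ≅ Z^7, C_1 ≅ Z^18, C_2 ≅ Z^12.

Boundary ∂_1: C_1 → C_0 maps an edge to its endpoints' difference, ∂[p,q] = q − p. For instance
  ∂BE = E − B.
The 7×18 boundary matrix has rank 6 and Smith normal form diag(1,1,1,1,1,1).

Boundary ∂_2: C_2 → C_1 acts by ∂[p,q,r] = [q,r] − [p,r] + [p,q]. For instance
  ∂DEJ = EJ − DJ + DE,
  ∂FGJ = GJ − FJ + FG.
This gives a 18×12 integer matrix of rank 12; reducing to Smith normal form yields diagonal entries (1,1,1,1,1,1,1,1,1,1,1,2).

Now H_k = ker ∂_k / im ∂_{k+1}, so:

  H_0: rank C_0 − rank ∂_1 = 7 − 6 = 1, and the invariant factors of ∂_1 are all 1, so H_0 ≅ Z.
  H_1: rank ker ∂_1 − rank ∂_2 = (18 − 6) − 12 = 0, and ∂_2 has invariant factor 2 > 1, so H_1 ≅ Z/2Z.
  H_2: rank ker ∂_2 − rank ∂_3 = (12 − 12) − 0 = 0, and there is no ∂_3, so H_2 ≅ 0.

H_0 = Z,  H_1 = Z/2Z,  H_2 = 0.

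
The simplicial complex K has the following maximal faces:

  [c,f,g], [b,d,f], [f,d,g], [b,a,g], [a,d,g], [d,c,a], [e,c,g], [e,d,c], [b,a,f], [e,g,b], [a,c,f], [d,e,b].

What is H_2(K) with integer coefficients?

Take the total order a < b < c < d < e < f < g on the vertex set. Then K (dimension 2) consists of the simplices:

  0-simplices (7): a, b, c, d, e, f, g
  1-simplices (18): ab, ac, ad, af, ag, bd, be, bf, bg, cd, ce, cf, cg, de, df, dg, eg, fg
  2-simplices (12): abf, abg, acd, acf, adg, bde, bdf, beg, cde, ceg, cfg, dfg

Hence C_0 ≅ Z^7, C_1 ≅ Z^18, C_2 ≅ Z^12.

∂_1: C_1 → C_0 sends each edge [p,q] (with p < q) to q − p. For instance
  ∂cf = f − c.
This gives a 7×18 integer matrix of rank 6; reducing to Smith normal form yields diagonal entries (1,1,1,1,1,1).

∂_2: C_2 → C_1 maps a triangle to the signed sum of its edges. For instance
  ∂bde = de − be + bd,
  ∂dfg = fg − dg + df.
As a 18×12 matrix over Z this has rank 12, with invariant factors (1,1,1,1,1,1,1,1,1,1,1,2).

From H_k ≅ ker(∂_k) / im(∂_{k+1}) we obtain:

  H_2: rank ker ∂_2 − rank ∂_3 = (12 − 12) − 0 = 0, and there is no ∂_3, so H_2 ≅ 0.

(K is a triangulation of the real projective plane RP^2.)

H_2 ≅ 0.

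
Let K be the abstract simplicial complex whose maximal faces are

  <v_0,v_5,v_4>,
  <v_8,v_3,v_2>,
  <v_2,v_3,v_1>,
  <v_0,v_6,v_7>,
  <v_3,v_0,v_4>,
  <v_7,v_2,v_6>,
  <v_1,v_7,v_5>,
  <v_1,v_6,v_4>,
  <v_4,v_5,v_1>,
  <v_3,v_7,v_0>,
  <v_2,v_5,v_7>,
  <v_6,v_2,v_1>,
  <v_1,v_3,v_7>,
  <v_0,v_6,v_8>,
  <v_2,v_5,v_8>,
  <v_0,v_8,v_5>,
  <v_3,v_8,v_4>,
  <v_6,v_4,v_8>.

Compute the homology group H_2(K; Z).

H_2 = 0.

We work with the vertex ordering v_0 < v_1 < v_2 < v_3 < v_4 < v_5 < v_6 < v_7 < v_8. The simplices of K, each written with vertices in increasing order, are:

  0-simplices (9): [v_0], [v_1], [v_2], [v_3], [v_4], [v_5], [v_6], [v_7], [v_8]
  1-simplices (27): (27 of them)
  2-simplices (18): (18 of them)

Hence C_0 ≅ Z^9, C_1 ≅ Z^27, C_2 ≅ Z^18.

The boundary map ∂_1: C_1 → C_0 sends each edge [p,q] (with p < q) to q − p. For instance
  ∂[v_0,v_5] = [v_5] − [v_0].
The 9×27 boundary matrix has rank 8 and Smith normal form diag(1,1,1,1,1,1,1,1).

∂_2: C_2 → C_1 maps a triangle to the signed sum of its edges. For instance
  ∂[v_2,v_6,v_7] = [v_6,v_7] − [v_2,v_7] + [v_2,v_6],
  ∂[v_0,v_3,v_7] = [v_3,v_7] − [v_0,v_7] + [v_0,v_3].
The resulting 27×18 matrix has rank 18, and its Smith normal form has invariant factors (1,1,1,1,1,1,1,1,1,1,1,1,1,1,1,1,1,2).

Now H_k = ker ∂_k / im ∂_{k+1}, so:

  H_2: rank ker ∂_2 − rank ∂_3 = (18 − 18) − 0 = 0, and there is no ∂_3, so H_2 ≅ 0.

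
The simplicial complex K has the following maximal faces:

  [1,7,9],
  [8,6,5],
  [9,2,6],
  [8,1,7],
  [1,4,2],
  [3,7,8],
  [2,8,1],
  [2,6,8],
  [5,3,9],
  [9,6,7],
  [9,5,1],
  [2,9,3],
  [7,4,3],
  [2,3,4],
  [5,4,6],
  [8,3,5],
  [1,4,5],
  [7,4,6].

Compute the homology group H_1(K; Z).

H_1 ≅ Z^2.

Fix the vertex order 1 < 2 < 3 < 4 < 5 < 6 < 7 < 8 < 9 and write every simplex with vertices in increasing order. Then dim K = 2 and the simplices of K are:

  0-simplices (9): [1], [2], [3], [4], [5], [6], [7], [8], [9]
  1-simplices (27): (27 of them)
  2-simplices (18): [1,2,4], [1,2,8], [1,4,5], [1,5,9], [1,7,8], [1,7,9], [2,3,4], [2,3,9], [2,6,8], [2,6,9], [3,4,7], [3,5,8], [3,5,9], [3,7,8], [4,5,6], [4,6,7], [5,6,8], [6,7,9]

giving chain groups C_0 ≅ Z^9, C_1 ≅ Z^27, C_2 ≅ Z^18.

The boundary map ∂_1: C_1 → C_0 maps an edge to its endpoints' difference, ∂[p,q] = q − p.
This gives a 9×27 integer matrix of rank 8; reducing to Smith normal form yields diagonal entries (1,1,1,1,1,1,1,1).

The boundary map ∂_2: C_2 → C_1 maps a triangle to the signed sum of its edges. For instance
  ∂[2,6,9] = [6,9] − [2,9] + [2,6],
  ∂[1,5,9] = [5,9] − [1,9] + [1,5].
The resulting 27×18 matrix has rank 17, and its Smith normal form has invariant factors (1,1,1,1,1,1,1,1,1,1,1,1,1,1,1,1,1).

Now H_k = ker ∂_k / im ∂_{k+1}, so:

  H_1: rank ker ∂_1 − rank ∂_2 = (27 − 8) − 17 = 2, and the invariant factors of ∂_2 are all 1, so H_1 ≅ Z^2.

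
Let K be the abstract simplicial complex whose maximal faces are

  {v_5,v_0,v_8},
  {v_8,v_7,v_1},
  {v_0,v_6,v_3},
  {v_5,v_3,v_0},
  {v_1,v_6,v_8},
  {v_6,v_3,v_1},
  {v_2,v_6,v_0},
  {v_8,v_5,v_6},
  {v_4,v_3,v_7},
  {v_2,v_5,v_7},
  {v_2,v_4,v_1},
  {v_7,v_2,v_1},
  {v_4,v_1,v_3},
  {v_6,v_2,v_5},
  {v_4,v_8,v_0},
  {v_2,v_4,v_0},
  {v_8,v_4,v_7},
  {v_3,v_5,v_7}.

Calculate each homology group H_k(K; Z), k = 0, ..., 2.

Take the total order v_0 < v_1 < v_2 < v_3 < v_4 < v_5 < v_6 < v_7 < v_8 on the vertex set. Then K (dimension 2) consists of the simplices:

  0-simplices (9): [v_0], [v_1], [v_2], [v_3], [v_4], [v_5], [v_6], [v_7], [v_8]
  1-simplices (27): (27 of them)
  2-simplices (18): (18 of them)

giving chain groups C_0 ≅ Z^9, C_1 ≅ Z^27, C_2 ≅ Z^18.

∂_1: C_1 → C_0 is given by ∂[p,q] = [q] − [p]. For instance
  ∂[v_0,v_3] = [v_3] − [v_0].
This gives a 9×27 integer matrix of rank 8; reducing to Smith normal form yields diagonal entries (1,1,1,1,1,1,1,1).

The boundary map ∂_2: C_2 → C_1 acts by ∂[p,q,r] = [q,r] − [p,r] + [p,q]. For instance
  ∂[v_5,v_6,v_8] = [v_6,v_8] − [v_5,v_8] + [v_5,v_6],
  ∂[v_2,v_5,v_6] = [v_5,v_6] − [v_2,v_6] + [v_2,v_5].
The 27×18 boundary matrix has rank 18 and Smith normal form diag(1,1,1,1,1,1,1,1,1,1,1,1,1,1,1,1,1,2).

Now H_k = ker ∂_k / im ∂_{k+1}, so:

  H_0: rank C_0 − rank ∂_1 = 9 − 8 = 1, and the invariant factors of ∂_1 are all 1, so H_0 ≅ Z.
  H_1: rank ker ∂_1 − rank ∂_2 = (27 − 8) − 18 = 1, and ∂_2 has invariant factor 2 > 1, so H_1 ≅ Z ⊕ Z/2.
  H_2: rank ker ∂_2 − rank ∂_3 = (18 − 18) − 0 = 0, and there is no ∂_3, so H_2 ≅ 0.

H_0 = Z,  H_1 = Z ⊕ Z/2,  H_2 = 0.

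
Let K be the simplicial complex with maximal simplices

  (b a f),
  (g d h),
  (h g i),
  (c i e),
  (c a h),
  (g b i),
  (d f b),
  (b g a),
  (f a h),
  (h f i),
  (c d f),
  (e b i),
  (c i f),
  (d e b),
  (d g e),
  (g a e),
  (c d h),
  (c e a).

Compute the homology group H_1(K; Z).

Order the vertices as a < b < c < d < e < f < g < h < i. Listing each simplex with vertices in this order, K has dimension 2 with simplices:

  0-simplices (9): a, b, c, d, e, f, g, h, i
  1-simplices (27): ab, ac, ae, af, ag, ah, bd, be, bf, bg, bi, cd, ce, cf, ch, ci, de, df, dg, dh, eg, ei, fh, fi, gh, gi, hi
  2-simplices (18): abf, abg, ace, ach, aeg, afh, bde, bdf, bei, bgi, cdf, cdh, cei, cfi, deg, dgh, fhi, ghi

so the chain groups are C_0 ≅ Z^9, C_1 ≅ Z^27, C_2 ≅ Z^18.

Boundary ∂_1: C_1 → C_0 sends each edge [p,q] (with p < q) to q − p.
The 9×27 boundary matrix has rank 8 and Smith normal form diag(1,1,1,1,1,1,1,1).

∂_2: C_2 → C_1 acts by ∂[p,q,r] = [q,r] − [p,r] + [p,q]. For instance
  ∂aeg = eg − ag + ae,
  ∂bgi = gi − bi + bg.
As a 27×18 matrix over Z this has rank 18, with invariant factors (1,1,1,1,1,1,1,1,1,1,1,1,1,1,1,1,1,2).

Now H_k = ker ∂_k / im ∂_{k+1}, so:

  H_1: rank ker ∂_1 − rank ∂_2 = (27 − 8) − 18 = 1, and ∂_2 has invariant factor 2 > 1, so H_1 ≅ Z ⊕ Z/2Z.

H_1 ≅ Z ⊕ Z/2Z.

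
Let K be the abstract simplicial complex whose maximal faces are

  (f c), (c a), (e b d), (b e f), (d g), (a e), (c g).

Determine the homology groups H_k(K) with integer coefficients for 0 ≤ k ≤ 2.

H_0 = Z,  H_1 = Z^2,  H_2 = 0.

We work with the vertex ordering a < b < c < d < e < f < g. The simplices of K, each written with vertices in increasing order, are:

  0-simplices (7): a, b, c, d, e, f, g
  1-simplices (10): ac, ae, bd, be, bf, cf, cg, de, dg, ef
  2-simplices (2): bde, bef

Hence C_0 ≅ Z^7, C_1 ≅ Z^10, C_2 ≅ Z^2.

The boundary map ∂_1: C_1 → C_0 sends each edge [p,q] (with p < q) to q − p. For instance
  ∂de = e − d.
The 7×10 boundary matrix has rank 6 and Smith normal form diag(1,1,1,1,1,1).

Boundary ∂_2: C_2 → C_1 acts by ∂[p,q,r] = [q,r] − [p,r] + [p,q]. For instance
  ∂bef = ef − bf + be,
  ∂bde = de − be + bd.
The resulting 10×2 matrix has rank 2, and its Smith normal form has invariant factors (1,1).

Now H_k = ker ∂_k / im ∂_{k+1}, so:

  H_0: rank C_0 − rank ∂_1 = 7 − 6 = 1, and the invariant factors of ∂_1 are all 1, so H_0 = Z.
  H_1: rank ker ∂_1 − rank ∂_2 = (10 − 6) − 2 = 2, and the invariant factors of ∂_2 are all 1, so H_1 = Z^2.
  H_2: rank ker ∂_2 − rank ∂_3 = (2 − 2) − 0 = 0, and there is no ∂_3, so H_2 = 0.

As a check, the Euler characteristic is 7 − 10 + 2 = -1, which agrees with 1 − 2 + 0 = -1.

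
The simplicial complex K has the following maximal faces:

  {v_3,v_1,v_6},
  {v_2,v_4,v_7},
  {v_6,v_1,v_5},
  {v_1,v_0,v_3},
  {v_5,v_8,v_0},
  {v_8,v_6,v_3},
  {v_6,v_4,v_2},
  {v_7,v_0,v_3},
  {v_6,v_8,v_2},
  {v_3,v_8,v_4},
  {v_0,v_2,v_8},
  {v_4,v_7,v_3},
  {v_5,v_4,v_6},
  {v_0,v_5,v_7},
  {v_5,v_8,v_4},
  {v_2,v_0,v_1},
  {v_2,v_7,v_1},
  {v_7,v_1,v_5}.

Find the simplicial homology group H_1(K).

H_1 ≅ Z ⊕ Z/2.

We work with the vertex ordering v_0 < v_1 < v_2 < v_3 < v_4 < v_5 < v_6 < v_7 < v_8. The simplices of K, each written with vertices in increasing order, are:

  0-simplices (9): [v_0], [v_1], [v_2], [v_3], [v_4], [v_5], [v_6], [v_7], [v_8]
  1-simplices (27): (27 of them)
  2-simplices (18): (18 of them)

so the chain groups are C_0 ≅ Z^9, C_1 ≅ Z^27, C_2 ≅ Z^18.

∂_1: C_1 → C_0 is given by ∂[p,q] = [q] − [p]. For instance
  ∂[v_0,v_8] = [v_8] − [v_0].
This gives a 9×27 integer matrix of rank 8; reducing to Smith normal form yields diagonal entries (1,1,1,1,1,1,1,1).

Boundary ∂_2: C_2 → C_1 maps a triangle to the signed sum of its edges. For instance
  ∂[v_1,v_5,v_7] = [v_5,v_7] − [v_1,v_7] + [v_1,v_5],
  ∂[v_3,v_4,v_7] = [v_4,v_7] − [v_3,v_7] + [v_3,v_4].
The 27×18 boundary matrix has rank 18 and Smith normal form diag(1,1,1,1,1,1,1,1,1,1,1,1,1,1,1,1,1,2).

Reading off H_k = ker ∂_k / im ∂_{k+1}:

  H_1: rank ker ∂_1 − rank ∂_2 = (27 − 8) − 18 = 1, and ∂_2 has invariant factor 2 > 1, so H_1 ≅ Z ⊕ Z/2.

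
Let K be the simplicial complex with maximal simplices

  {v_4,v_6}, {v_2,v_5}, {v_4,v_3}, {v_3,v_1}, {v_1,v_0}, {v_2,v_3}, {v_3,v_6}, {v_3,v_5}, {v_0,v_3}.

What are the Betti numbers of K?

b_0 = 1, b_1 = 3.

Take the total order v_0 < v_1 < v_2 < v_3 < v_4 < v_5 < v_6 on the vertex set. Then K (dimension 1) consists of the simplices:

  0-simplices (7): [v_0], [v_1], [v_2], [v_3], [v_4], [v_5], [v_6]
  1-simplices (9): [v_0,v_1], [v_0,v_3], [v_1,v_3], [v_2,v_3], [v_2,v_5], [v_3,v_4], [v_3,v_5], [v_3,v_6], [v_4,v_6]

giving chain groups C_0 ≅ Z^7, C_1 ≅ Z^9.

∂_1: C_1 → C_0 maps an edge to its endpoints' difference, ∂[p,q] = q − p. For instance
  ∂[v_0,v_1] = [v_1] − [v_0].
The 7×9 boundary matrix has rank 6 and Smith normal form diag(1,1,1,1,1,1).

Computing H_k = (kernel of ∂_k) / (image of ∂_{k+1}):

  H_0: rank C_0 − rank ∂_1 = 7 − 6 = 1, and the invariant factors of ∂_1 are all 1, so H_0 = Z.
  H_1: rank ker ∂_1 − rank ∂_2 = (9 − 6) − 0 = 3, and there is no ∂_2, so H_1 = Z^3.

Hence the Betti numbers are b_0 = 1, b_1 = 3.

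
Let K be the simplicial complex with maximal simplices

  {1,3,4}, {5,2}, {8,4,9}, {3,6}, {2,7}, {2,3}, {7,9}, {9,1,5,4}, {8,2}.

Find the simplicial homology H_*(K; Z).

H_0 = Z,  H_1 = Z^3,  H_2 = 0,  H_3 = 0.

Order the vertices as 1 < 2 < 3 < 4 < 5 < 6 < 7 < 8 < 9. Listing each simplex with vertices in this order, K has dimension 3 with simplices:

  0-simplices (9): [1], [2], [3], [4], [5], [6], [7], [8], [9]
  1-simplices (16): [1,3], [1,4], [1,5], [1,9], [2,3], [2,5], [2,7], [2,8], [3,4], [3,6], [4,5], [4,8], [4,9], [5,9], [7,9], [8,9]
  2-simplices (6): [1,3,4], [1,4,5], [1,4,9], [1,5,9], [4,5,9], [4,8,9]
  3-simplices (1): [1,4,5,9]

Hence C_0 ≅ Z^9, C_1 ≅ Z^16, C_2 ≅ Z^6, C_3 ≅ Z^1.

Boundary ∂_1: C_1 → C_0 sends each edge [p,q] (with p < q) to q − p. For instance
  ∂[1,5] = [5] − [1].
The resulting 9×16 matrix has rank 8, and its Smith normal form has invariant factors (1,1,1,1,1,1,1,1).

Boundary ∂_2: C_2 → C_1 maps a triangle to the signed sum of its edges. For instance
  ∂[1,4,9] = [4,9] − [1,9] + [1,4],
  ∂[1,3,4] = [3,4] − [1,4] + [1,3].
The resulting 16×6 matrix has rank 5, and its Smith normal form has invariant factors (1,1,1,1,1).

∂_3: C_3 → C_2 sends each 3-simplex σ to the alternating sum Σ_i (−1)^i (σ with its i-th vertex removed). For instance
  ∂[1,4,5,9] = [4,5,9] − [1,5,9] + [1,4,9] − [1,4,5].
The 6×1 boundary matrix has rank 1 and Smith normal form diag(1).

Reading off H_k = ker ∂_k / im ∂_{k+1}:

  H_0: rank C_0 − rank ∂_1 = 9 − 8 = 1, and the invariant factors of ∂_1 are all 1, so H_0 ≅ Z.
  H_1: rank ker ∂_1 − rank ∂_2 = (16 − 8) − 5 = 3, and the invariant factors of ∂_2 are all 1, so H_1 ≅ Z^3.
  H_2: rank ker ∂_2 − rank ∂_3 = (6 − 5) − 1 = 0, and the invariant factors of ∂_3 are all 1, so H_2 ≅ 0.
  H_3: rank ker ∂_3 − rank ∂_4 = (1 − 1) − 0 = 0, and there is no ∂_4, so H_3 ≅ 0.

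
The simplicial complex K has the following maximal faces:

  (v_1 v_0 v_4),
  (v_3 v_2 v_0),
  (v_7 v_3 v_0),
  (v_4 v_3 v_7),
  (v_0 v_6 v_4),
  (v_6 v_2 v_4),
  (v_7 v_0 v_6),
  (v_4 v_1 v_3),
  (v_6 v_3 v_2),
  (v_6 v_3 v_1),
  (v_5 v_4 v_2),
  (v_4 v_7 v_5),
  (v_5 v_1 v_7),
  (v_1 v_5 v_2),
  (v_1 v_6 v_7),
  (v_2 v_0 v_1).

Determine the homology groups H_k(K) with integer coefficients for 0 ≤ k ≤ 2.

Order the vertices as v_0 < v_1 < v_2 < v_3 < v_4 < v_5 < v_6 < v_7. Listing each simplex with vertices in this order, K has dimension 2 with simplices:

  0-simplices (8): [v_0], [v_1], [v_2], [v_3], [v_4], [v_5], [v_6], [v_7]
  1-simplices (24): (24 of them)
  2-simplices (16): (16 of them)

Hence C_0 ≅ Z^8, C_1 ≅ Z^24, C_2 ≅ Z^16.

Boundary ∂_1: C_1 → C_0 sends each edge [p,q] (with p < q) to q − p. For instance
  ∂[v_1,v_5] = [v_5] − [v_1].
As a 8×24 matrix over Z this has rank 7, with invariant factors (1,1,1,1,1,1,1).

∂_2: C_2 → C_1 maps a triangle to the signed sum of its edges. For instance
  ∂[v_0,v_2,v_3] = [v_2,v_3] − [v_0,v_3] + [v_0,v_2],
  ∂[v_0,v_1,v_4] = [v_1,v_4] − [v_0,v_4] + [v_0,v_1].
The 24×16 boundary matrix has rank 15 and Smith normal form diag(1,1,1,1,1,1,1,1,1,1,1,1,1,1,1).

Computing H_k = (kernel of ∂_k) / (image of ∂_{k+1}):

  H_0: rank C_0 − rank ∂_1 = 8 − 7 = 1, and the invariant factors of ∂_1 are all 1, so H_0 = Z.
  H_1: rank ker ∂_1 − rank ∂_2 = (24 − 7) − 15 = 2, and the invariant factors of ∂_2 are all 1, so H_1 = Z^2.
  H_2: rank ker ∂_2 − rank ∂_3 = (16 − 15) − 0 = 1, and there is no ∂_3, so H_2 = Z.

As a check, the Euler characteristic is 8 − 24 + 16 = 0, which agrees with 1 − 2 + 1 = 0.

H_0 ≅ Z,  H_1 ≅ Z^2,  H_2 ≅ Z.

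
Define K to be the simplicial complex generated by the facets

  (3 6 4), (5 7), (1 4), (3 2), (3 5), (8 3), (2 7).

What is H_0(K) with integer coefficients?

Fix the vertex order 1 < 2 < 3 < 4 < 5 < 6 < 7 < 8 and write every simplex with vertices in increasing order. Then dim K = 2 and the simplices of K are:

  0-simplices (8): [1], [2], [3], [4], [5], [6], [7], [8]
  1-simplices (9): [1,4], [2,3], [2,7], [3,4], [3,5], [3,6], [3,8], [4,6], [5,7]
  2-simplices (1): [3,4,6]

so the chain groups are C_0 ≅ Z^8, C_1 ≅ Z^9, C_2 ≅ Z^1.

∂_1: C_1 → C_0 sends each edge [p,q] (with p < q) to q − p. For instance
  ∂[1,4] = [4] − [1].
The resulting 8×9 matrix has rank 7, and its Smith normal form has invariant factors (1,1,1,1,1,1,1).

Boundary ∂_2: C_2 → C_1 acts by ∂[p,q,r] = [q,r] − [p,r] + [p,q]. For instance
  ∂[3,4,6] = [4,6] − [3,6] + [3,4].
The resulting 9×1 matrix has rank 1, and its Smith normal form has invariant factors (1).

Now H_k = ker ∂_k / im ∂_{k+1}, so:

  H_0: rank C_0 − rank ∂_1 = 8 − 7 = 1, and the invariant factors of ∂_1 are all 1, so H_0 ≅ Z.

H_0 ≅ Z.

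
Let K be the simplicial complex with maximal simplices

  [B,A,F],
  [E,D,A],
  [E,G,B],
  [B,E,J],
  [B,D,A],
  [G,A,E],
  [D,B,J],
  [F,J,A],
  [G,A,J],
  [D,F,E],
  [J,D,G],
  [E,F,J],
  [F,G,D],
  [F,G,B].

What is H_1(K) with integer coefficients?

Take the total order A < B < D < E < F < G < J on the vertex set. Then K (dimension 2) consists of the simplices:

  0-simplices (7): A, B, D, E, F, G, J
  1-simplices (21): AB, AD, AE, AF, AG, AJ, BD, BE, BF, BG, BJ, DE, DF, DG, DJ, EF, EG, EJ, FG, FJ, GJ
  2-simplices (14): ABD, ABF, ADE, AEG, AFJ, AGJ, BDJ, BEG, BEJ, BFG, DEF, DFG, DGJ, EFJ

so the chain groups are C_0 ≅ Z^7, C_1 ≅ Z^21, C_2 ≅ Z^14.

The boundary map ∂_1: C_1 → C_0 maps an edge to its endpoints' difference, ∂[p,q] = q − p.
This gives a 7×21 integer matrix of rank 6; reducing to Smith normal form yields diagonal entries (1,1,1,1,1,1).

The boundary map ∂_2: C_2 → C_1 maps a triangle to the signed sum of its edges. For instance
  ∂DGJ = GJ − DJ + DG,
  ∂AEG = EG − AG + AE.
The resulting 21×14 matrix has rank 13, and its Smith normal form has invariant factors (1,1,1,1,1,1,1,1,1,1,1,1,1).

Computing H_k = (kernel of ∂_k) / (image of ∂_{k+1}):

  H_1: rank ker ∂_1 − rank ∂_2 = (21 − 6) − 13 = 2, and the invariant factors of ∂_2 are all 1, so H_1 = Z^2.

H_1 ≅ Z^2.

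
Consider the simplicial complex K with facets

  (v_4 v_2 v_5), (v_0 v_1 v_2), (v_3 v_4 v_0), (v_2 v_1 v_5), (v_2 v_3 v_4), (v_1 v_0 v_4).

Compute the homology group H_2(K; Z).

H_2 = 0.

Order the vertices as v_0 < v_1 < v_2 < v_3 < v_4 < v_5. Listing each simplex with vertices in this order, K has dimension 2 with simplices:

  0-simplices (6): [v_0], [v_1], [v_2], [v_3], [v_4], [v_5]
  1-simplices (12): [v_0,v_1], [v_0,v_2], [v_0,v_3], [v_0,v_4], [v_1,v_2], [v_1,v_4], [v_1,v_5], [v_2,v_3], [v_2,v_4], [v_2,v_5], [v_3,v_4], [v_4,v_5]
  2-simplices (6): [v_0,v_1,v_2], [v_0,v_1,v_4], [v_0,v_3,v_4], [v_1,v_2,v_5], [v_2,v_3,v_4], [v_2,v_4,v_5]

Hence C_0 ≅ Z^6, C_1 ≅ Z^12, C_2 ≅ Z^6.

Boundary ∂_1: C_1 → C_0 sends each edge [p,q] (with p < q) to q − p.
The 6×12 boundary matrix has rank 5 and Smith normal form diag(1,1,1,1,1).

The boundary map ∂_2: C_2 → C_1 maps a triangle to the signed sum of its edges. For instance
  ∂[v_1,v_2,v_5] = [v_2,v_5] − [v_1,v_5] + [v_1,v_2],
  ∂[v_0,v_3,v_4] = [v_3,v_4] − [v_0,v_4] + [v_0,v_3].
The 12×6 boundary matrix has rank 6 and Smith normal form diag(1,1,1,1,1,1).

Reading off H_k = ker ∂_k / im ∂_{k+1}:

  H_2: rank ker ∂_2 − rank ∂_3 = (6 − 6) − 0 = 0, and there is no ∂_3, so H_2 ≅ 0.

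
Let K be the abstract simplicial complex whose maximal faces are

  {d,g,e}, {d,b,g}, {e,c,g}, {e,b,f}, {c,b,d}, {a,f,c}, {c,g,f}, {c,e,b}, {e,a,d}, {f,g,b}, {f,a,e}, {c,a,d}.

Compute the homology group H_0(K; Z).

Fix the vertex order a < b < c < d < e < f < g and write every simplex with vertices in increasing order. Then dim K = 2 and the simplices of K are:

  0-simplices (7): a, b, c, d, e, f, g
  1-simplices (18): ac, ad, ae, af, bc, bd, be, bf, bg, cd, ce, cf, cg, de, dg, ef, eg, fg
  2-simplices (12): acd, acf, ade, aef, bcd, bce, bdg, bef, bfg, ceg, cfg, deg

Hence C_0 ≅ Z^7, C_1 ≅ Z^18, C_2 ≅ Z^12.

Boundary ∂_1: C_1 → C_0 maps an edge to its endpoints' difference, ∂[p,q] = q − p.
The 7×18 boundary matrix has rank 6 and Smith normal form diag(1,1,1,1,1,1).

∂_2: C_2 → C_1 maps a triangle to the signed sum of its edges. For instance
  ∂acd = cd − ad + ac,
  ∂aef = ef − af + ae.
The 18×12 boundary matrix has rank 12 and Smith normal form diag(1,1,1,1,1,1,1,1,1,1,1,2).

From H_k ≅ ker(∂_k) / im(∂_{k+1}) we obtain:

  H_0: rank C_0 − rank ∂_1 = 7 − 6 = 1, and the invariant factors of ∂_1 are all 1, so H_0 ≅ Z.

H_0 ≅ Z.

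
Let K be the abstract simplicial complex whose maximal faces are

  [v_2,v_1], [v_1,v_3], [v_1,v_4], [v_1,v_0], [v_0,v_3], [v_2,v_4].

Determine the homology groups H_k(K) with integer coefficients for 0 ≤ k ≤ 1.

Take the total order v_0 < v_1 < v_2 < v_3 < v_4 on the vertex set. Then K (dimension 1) consists of the simplices:

  0-simplices (5): [v_0], [v_1], [v_2], [v_3], [v_4]
  1-simplices (6): [v_0,v_1], [v_0,v_3], [v_1,v_2], [v_1,v_3], [v_1,v_4], [v_2,v_4]

giving chain groups C_0 ≅ Z^5, C_1 ≅ Z^6.

The boundary map ∂_1: C_1 → C_0 maps an edge to its endpoints' difference, ∂[p,q] = q − p. For instance
  ∂[v_0,v_1] = [v_1] − [v_0].
The 5×6 boundary matrix has rank 4 and Smith normal form diag(1,1,1,1).

Now H_k = ker ∂_k / im ∂_{k+1}, so:

  H_0: rank C_0 − rank ∂_1 = 5 − 4 = 1, and the invariant factors of ∂_1 are all 1, so H_0 = Z.
  H_1: rank ker ∂_1 − rank ∂_2 = (6 − 4) − 0 = 2, and there is no ∂_2, so H_1 = Z^2.

(K is a triangulation of a wedge of 2 circles.)

H_0 ≅ Z,  H_1 ≅ Z^2.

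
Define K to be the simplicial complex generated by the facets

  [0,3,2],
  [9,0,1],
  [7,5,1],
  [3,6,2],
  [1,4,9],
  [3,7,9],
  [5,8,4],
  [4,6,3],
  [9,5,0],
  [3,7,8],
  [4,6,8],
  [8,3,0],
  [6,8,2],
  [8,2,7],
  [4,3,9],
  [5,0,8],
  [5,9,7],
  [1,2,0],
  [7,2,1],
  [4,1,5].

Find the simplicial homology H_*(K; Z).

H_0 ≅ Z,  H_1 ≅ Z ⊕ Z_2,  H_2 = 0.

K has 10 vertices, 30 edges, 20 triangles.
rank ∂_0 = 0, rank ∂_1 = 9 ⇒ b_0 = 10 − 0 − 9 = 1; all invariant factors of ∂_1 are 1 so no torsion. So H_0 = Z.
rank ∂_1 = 9, rank ∂_2 = 20 ⇒ b_1 = 30 − 9 − 20 = 1; ∂_2 has invariant factor(s) [2] giving torsion. So H_1 = Z ⊕ Z_2.
rank ∂_2 = 20, rank ∂_3 = 0 ⇒ b_2 = 20 − 20 − 0 = 0. So H_2 = 0.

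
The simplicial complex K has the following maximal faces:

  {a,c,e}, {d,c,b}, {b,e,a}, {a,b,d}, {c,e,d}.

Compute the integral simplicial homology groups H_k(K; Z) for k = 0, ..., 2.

H_0 ≅ Z,  H_1 ≅ Z,  H_2 = 0.

We work with the vertex ordering a < b < c < d < e. The simplices of K, each written with vertices in increasing order, are:

  0-simplices (5): a, b, c, d, e
  1-simplices (10): ab, ac, ad, ae, bc, bd, be, cd, ce, de
  2-simplices (5): abd, abe, ace, bcd, cde

giving chain groups C_0 ≅ Z^5, C_1 ≅ Z^10, C_2 ≅ Z^5.

Boundary ∂_1: C_1 → C_0 is given by ∂[p,q] = [q] − [p].
The 5×10 boundary matrix has rank 4 and Smith normal form diag(1,1,1,1).

∂_2: C_2 → C_1 maps a triangle to the signed sum of its edges. For instance
  ∂abe = be − ae + ab,
  ∂cde = de − ce + cd.
The 10×5 boundary matrix has rank 5 and Smith normal form diag(1,1,1,1,1).

Reading off H_k = ker ∂_k / im ∂_{k+1}:

  H_0: rank C_0 − rank ∂_1 = 5 − 4 = 1, and the invariant factors of ∂_1 are all 1, so H_0 ≅ Z.
  H_1: rank ker ∂_1 − rank ∂_2 = (10 − 4) − 5 = 1, and the invariant factors of ∂_2 are all 1, so H_1 ≅ Z.
  H_2: rank ker ∂_2 − rank ∂_3 = (5 − 5) − 0 = 0, and there is no ∂_3, so H_2 ≅ 0.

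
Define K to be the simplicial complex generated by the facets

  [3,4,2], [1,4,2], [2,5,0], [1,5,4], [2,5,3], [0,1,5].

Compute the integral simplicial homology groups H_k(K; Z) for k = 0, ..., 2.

H_0 = Z,  H_1 = Z,  H_2 = 0.

K has 6 vertices, 12 edges, 6 triangles.
rank ∂_0 = 0, rank ∂_1 = 5 ⇒ b_0 = 6 − 0 − 5 = 1; all invariant factors of ∂_1 are 1 so no torsion. So H_0 = Z.
rank ∂_1 = 5, rank ∂_2 = 6 ⇒ b_1 = 12 − 5 − 6 = 1; all invariant factors of ∂_2 are 1 so no torsion. So H_1 = Z.
rank ∂_2 = 6, rank ∂_3 = 0 ⇒ b_2 = 6 − 6 − 0 = 0. So H_2 = 0.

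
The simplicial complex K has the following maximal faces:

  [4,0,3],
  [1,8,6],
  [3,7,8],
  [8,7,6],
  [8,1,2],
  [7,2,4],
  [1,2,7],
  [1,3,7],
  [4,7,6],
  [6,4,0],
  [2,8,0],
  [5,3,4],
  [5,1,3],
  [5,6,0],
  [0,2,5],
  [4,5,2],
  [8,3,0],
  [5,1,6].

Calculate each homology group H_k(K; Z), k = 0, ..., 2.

H_0 ≅ Z,  H_1 ≅ Z ⊕ Z_2,  H_2 = 0.

K has 9 vertices, 27 edges, 18 triangles.
rank ∂_0 = 0, rank ∂_1 = 8 ⇒ b_0 = 9 − 0 − 8 = 1; all invariant factors of ∂_1 are 1 so no torsion. So H_0 ≅ Z.
rank ∂_1 = 8, rank ∂_2 = 18 ⇒ b_1 = 27 − 8 − 18 = 1; ∂_2 has invariant factor(s) [2] giving torsion. So H_1 ≅ Z ⊕ Z_2.
rank ∂_2 = 18, rank ∂_3 = 0 ⇒ b_2 = 18 − 18 − 0 = 0. So H_2 ≅ 0.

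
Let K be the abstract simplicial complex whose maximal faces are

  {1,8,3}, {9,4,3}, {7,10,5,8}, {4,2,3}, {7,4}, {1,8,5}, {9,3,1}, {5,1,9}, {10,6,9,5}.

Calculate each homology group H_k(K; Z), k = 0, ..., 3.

H_0 ≅ Z,  H_1 ≅ Z,  H_2 = 0,  H_3 = 0.

Fix the vertex order 1 < 2 < 3 < 4 < 5 < 6 < 7 < 8 < 9 < 10 and write every simplex with vertices in increasing order. Then dim K = 3 and the simplices of K are:

  0-simplices (10): [1], [2], [3], [4], [5], [6], [7], [8], [9], [10]
  1-simplices (22): [1,3], [1,5], [1,8], [1,9], [2,3], [2,4], [3,4], [3,8], [3,9], [4,7], [4,9], [5,6], [5,7], [5,8], [5,9], [5,10], [6,9], [6,10], [7,8], [7,10], [8,10], [9,10]
  2-simplices (14): [1,3,8], [1,3,9], [1,5,8], [1,5,9], [2,3,4], [3,4,9], [5,6,9], [5,6,10], [5,7,8], [5,7,10], [5,8,10], [5,9,10], [6,9,10], [7,8,10]
  3-simplices (2): [5,6,9,10], [5,7,8,10]

so the chain groups are C_0 ≅ Z^10, C_1 ≅ Z^22, C_2 ≅ Z^14, C_3 ≅ Z^2.

Boundary ∂_1: C_1 → C_0 is given by ∂[p,q] = [q] − [p].
The resulting 10×22 matrix has rank 9, and its Smith normal form has invariant factors (1,1,1,1,1,1,1,1,1).

∂_2: C_2 → C_1 maps a triangle to the signed sum of its edges. For instance
  ∂[1,3,9] = [3,9] − [1,9] + [1,3],
  ∂[1,5,9] = [5,9] − [1,9] + [1,5].
The 22×14 boundary matrix has rank 12 and Smith normal form diag(1,1,1,1,1,1,1,1,1,1,1,1).

Boundary ∂_3: C_3 → C_2 sends each 3-simplex σ to the alternating sum Σ_i (−1)^i (σ with its i-th vertex removed). For instance
  ∂[5,7,8,10] = [7,8,10] − [5,8,10] + [5,7,10] − [5,7,8],
  ∂[5,6,9,10] = [6,9,10] − [5,9,10] + [5,6,10] − [5,6,9].
The 14×2 boundary matrix has rank 2 and Smith normal form diag(1,1).

Now H_k = ker ∂_k / im ∂_{k+1}, so:

  H_0: rank C_0 − rank ∂_1 = 10 − 9 = 1, and the invariant factors of ∂_1 are all 1, so H_0 ≅ Z.
  H_1: rank ker ∂_1 − rank ∂_2 = (22 − 9) − 12 = 1, and the invariant factors of ∂_2 are all 1, so H_1 ≅ Z.
  H_2: rank ker ∂_2 − rank ∂_3 = (14 − 12) − 2 = 0, and the invariant factors of ∂_3 are all 1, so H_2 ≅ 0.
  H_3: rank ker ∂_3 − rank ∂_4 = (2 − 2) − 0 = 0, and there is no ∂_4, so H_3 ≅ 0.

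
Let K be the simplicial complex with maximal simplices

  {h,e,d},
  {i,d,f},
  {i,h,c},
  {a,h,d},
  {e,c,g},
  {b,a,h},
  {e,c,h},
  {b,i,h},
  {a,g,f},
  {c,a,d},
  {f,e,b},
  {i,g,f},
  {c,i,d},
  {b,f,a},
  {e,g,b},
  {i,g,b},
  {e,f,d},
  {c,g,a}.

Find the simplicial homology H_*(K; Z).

Take the total order a < b < c < d < e < f < g < h < i on the vertex set. Then K (dimension 2) consists of the simplices:

  0-simplices (9): a, b, c, d, e, f, g, h, i
  1-simplices (27): ab, ac, ad, af, ag, ah, be, bf, bg, bh, bi, cd, ce, cg, ch, ci, de, df, dh, di, ef, eg, eh, fg, fi, gi, hi
  2-simplices (18): abf, abh, acd, acg, adh, afg, bef, beg, bgi, bhi, cdi, ceg, ceh, chi, def, deh, dfi, fgi

so the chain groups are C_0 ≅ Z^9, C_1 ≅ Z^27, C_2 ≅ Z^18.

∂_1: C_1 → C_0 sends each edge [p,q] (with p < q) to q − p. For instance
  ∂di = i − d.
The resulting 9×27 matrix has rank 8, and its Smith normal form has invariant factors (1,1,1,1,1,1,1,1).

∂_2: C_2 → C_1 maps a triangle to the signed sum of its edges. For instance
  ∂dfi = fi − di + df,
  ∂abf = bf − af + ab.
This gives a 27×18 integer matrix of rank 18; reducing to Smith normal form yields diagonal entries (1,1,1,1,1,1,1,1,1,1,1,1,1,1,1,1,1,2).

Reading off H_k = ker ∂_k / im ∂_{k+1}:

  H_0: rank C_0 − rank ∂_1 = 9 − 8 = 1, and the invariant factors of ∂_1 are all 1, so H_0 = Z.
  H_1: rank ker ∂_1 − rank ∂_2 = (27 − 8) − 18 = 1, and ∂_2 has invariant factor 2 > 1, so H_1 = Z ⊕ Z/2Z.
  H_2: rank ker ∂_2 − rank ∂_3 = (18 − 18) − 0 = 0, and there is no ∂_3, so H_2 = 0.

As a check, the Euler characteristic is 9 − 27 + 18 = 0, which agrees with 1 − 1 + 0 = 0.

H_0 = Z,  H_1 = Z ⊕ Z/2Z,  H_2 = 0.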